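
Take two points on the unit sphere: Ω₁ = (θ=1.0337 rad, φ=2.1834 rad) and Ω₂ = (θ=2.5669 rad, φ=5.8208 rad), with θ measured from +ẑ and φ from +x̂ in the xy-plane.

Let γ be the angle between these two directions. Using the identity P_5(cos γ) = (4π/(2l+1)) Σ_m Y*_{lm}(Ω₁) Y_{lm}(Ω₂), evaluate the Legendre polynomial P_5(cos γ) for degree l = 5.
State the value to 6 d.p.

Summing Y*_{l m}(θ₁,φ₁)·Y_{l m}(θ₂,φ₂) over m ∈ [−5, 5]; prefactor 4π/(2·5+1) = 1.142397:
  term(m=-5) = 0.00377 + 0.00294j   from Y*(Ω₁)=-0.01706 - 0.21665j, Y(Ω₂)=-0.01487 + 0.01625j
  term(m=-4) = 0.01764 + 0.04033j   from Y*(Ω₁)=-0.31532 + 0.26087j, Y(Ω₂)=0.02959 - 0.10340j
  term(m=-3) = -0.00735 + 0.08799j   from Y*(Ω₁)=0.28700 + 0.07851j, Y(Ω₂)=0.05419 + 0.29176j
  term(m=-2) = 0.03520 - 0.05383j   from Y*(Ω₁)=0.04655 + 0.12929j, Y(Ω₂)=-0.28178 - 0.37374j
  term(m=-1) = 0.08059 - 0.04359j   from Y*(Ω₁)=0.19396 - 0.27598j, Y(Ω₂)=0.24309 + 0.12116j
  term(m=+0) = 0.01776 + 0.00000j   from Y*(Ω₁)=0.05940 + 0.00000j, Y(Ω₂)=0.29904 + 0.00000j
  term(m=+1) = 0.08059 + 0.04359j   from Y*(Ω₁)=-0.19396 - 0.27598j, Y(Ω₂)=-0.24309 + 0.12116j
  term(m=+2) = 0.03520 + 0.05383j   from Y*(Ω₁)=0.04655 - 0.12929j, Y(Ω₂)=-0.28178 + 0.37374j
  term(m=+3) = -0.00735 - 0.08799j   from Y*(Ω₁)=-0.28700 + 0.07851j, Y(Ω₂)=-0.05419 + 0.29176j
  term(m=+4) = 0.01764 - 0.04033j   from Y*(Ω₁)=-0.31532 - 0.26087j, Y(Ω₂)=0.02959 + 0.10340j
  term(m=+5) = 0.00377 - 0.00294j   from Y*(Ω₁)=0.01706 - 0.21665j, Y(Ω₂)=0.01487 + 0.01625j
Σ over m = 0.27748 + 0.00000j; ×(4π/11) → 0.31699 + 0.00000j. Real part: 0.316988

0.316988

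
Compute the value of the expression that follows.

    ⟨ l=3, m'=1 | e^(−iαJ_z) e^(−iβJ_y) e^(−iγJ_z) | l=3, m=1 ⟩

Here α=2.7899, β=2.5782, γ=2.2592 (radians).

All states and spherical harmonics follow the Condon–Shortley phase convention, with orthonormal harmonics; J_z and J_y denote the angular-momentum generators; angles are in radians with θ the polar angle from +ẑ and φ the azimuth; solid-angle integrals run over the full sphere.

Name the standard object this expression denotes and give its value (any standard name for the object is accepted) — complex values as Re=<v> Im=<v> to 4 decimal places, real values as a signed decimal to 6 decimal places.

This is a Wigner D-matrix element — the rotation-matrix element ⟨l m'| R(α,β,γ) |l m⟩ in the angular-momentum basis.
Split into d^3_{1,1}(β=2.5782) × two z-phases.
c=cos(2.578200/2)=0.277986, s=sin(2.578200/2)=0.960585; N=√[24·2·24·2]=48.000000
The bounds max(0,m−m')=0 and min(l+m,l−m')=2 give 3 terms
  k=0: (−1)^0·48.0000/(48)·0.2780^6·0.9606^0 = +0.000461
  k=1: (−1)^1·48.0000/(6)·0.2780^4·0.9606^2 = -0.044081
  k=2: (−1)^2·48.0000/(8)·0.2780^2·0.9606^4 = +0.394766
d^3_{1,1}(2.5782) = +0.000461 -0.044081 +0.394766 = +0.351146
D = (-0.938791-0.344487i)·(+0.351146)·(-0.635305-0.772261i) = +0.116013+0.331428i

Wigner D-matrix element, Re=0.1160 Im=0.3314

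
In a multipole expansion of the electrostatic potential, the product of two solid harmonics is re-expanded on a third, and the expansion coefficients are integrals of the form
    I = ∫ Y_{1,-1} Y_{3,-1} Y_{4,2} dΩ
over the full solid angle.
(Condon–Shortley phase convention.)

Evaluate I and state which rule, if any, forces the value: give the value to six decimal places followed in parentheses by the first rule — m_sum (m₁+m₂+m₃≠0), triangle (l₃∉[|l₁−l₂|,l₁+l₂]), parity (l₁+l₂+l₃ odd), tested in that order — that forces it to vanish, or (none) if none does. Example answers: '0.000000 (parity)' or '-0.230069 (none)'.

0.238414 (none)

Checks pass: Σm=0; 8 even; l₃=4∈[2,4].
(2·1+1)(2·3+1)(2·4+1) = 189
Δ: 0! 2! 6! / 9! → 1/252
sum: t=0:+1/36 = 1/36
3j²(1 3 4; 0 0 0) = Δ·Π!·Σ² = 4/63  (sign +1)
sum: t=0:+1/96 = 1/96
3j²(1 3 4; -1 -1 2) = Δ·Π!·Σ² = 5/84  (sign +1)
combine: 4πI² = 189·4/63·5/84 = 5/7
take √, sign +1: I = 0.23841361
No selection rule forces the value: the integral is nonzero (none).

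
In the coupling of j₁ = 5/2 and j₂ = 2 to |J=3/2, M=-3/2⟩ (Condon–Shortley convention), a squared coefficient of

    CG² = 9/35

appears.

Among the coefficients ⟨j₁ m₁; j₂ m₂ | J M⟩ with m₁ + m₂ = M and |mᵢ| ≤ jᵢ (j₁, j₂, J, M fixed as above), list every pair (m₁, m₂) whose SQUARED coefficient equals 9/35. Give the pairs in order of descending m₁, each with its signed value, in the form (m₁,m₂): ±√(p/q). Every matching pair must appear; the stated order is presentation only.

Admissible pairs with m₁+m₂ = M = -3/2: (-5/2,1), (-3/2,0), (-1/2,-1), (1/2,-2)
  (m₁,m₂)=(1/2,-2): CG² = 4/35, CG = +√(4/35)
  (m₁,m₂)=(-1/2,-1): CG² = 9/35, CG = −√(9/35)   ← matches the target
  (m₁,m₂)=(-3/2,0): CG² = 12/35, CG = +√(12/35)
  (m₁,m₂)=(-5/2,1): CG² = 2/7, CG = −√(2/7)
Pairs with CG² = 9/35: (-1/2,-1): −√(9/35)

(-1/2,-1): −√(9/35)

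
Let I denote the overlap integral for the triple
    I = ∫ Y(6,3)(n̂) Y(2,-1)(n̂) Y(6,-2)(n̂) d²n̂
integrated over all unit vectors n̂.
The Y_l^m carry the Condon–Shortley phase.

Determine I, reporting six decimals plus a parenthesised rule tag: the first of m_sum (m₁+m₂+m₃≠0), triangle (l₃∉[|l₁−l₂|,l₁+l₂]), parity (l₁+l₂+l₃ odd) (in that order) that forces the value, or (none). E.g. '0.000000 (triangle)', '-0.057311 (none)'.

-0.140463 (none)

Rules hold: Σm=0, L=14 even, 4≤6≤8.
N = 13·5·13 = 845
Δ = 2!·10!·2!/15! = 1/90090
Racah Σ t=0..2: t=0:+1/69120 t=1:−1/14400 t=2:+1/69120 = -7/172800
⇒ 3j(6 2 6; 0 0 0)² = 14/715, sgn -1
Racah Σ t=0..1: t=0:+1/60480 t=1:−1/161280 = 1/96768
⇒ 3j(6 2 6; 3 -1 -2)² = 15/1001, sgn +1
4πI² = N·(3j₀)²·(3jₘ)² = 30/121
I = -1·√(0.247934/4π) = -0.14046335
No selection rule forces the value: the integral is nonzero (none).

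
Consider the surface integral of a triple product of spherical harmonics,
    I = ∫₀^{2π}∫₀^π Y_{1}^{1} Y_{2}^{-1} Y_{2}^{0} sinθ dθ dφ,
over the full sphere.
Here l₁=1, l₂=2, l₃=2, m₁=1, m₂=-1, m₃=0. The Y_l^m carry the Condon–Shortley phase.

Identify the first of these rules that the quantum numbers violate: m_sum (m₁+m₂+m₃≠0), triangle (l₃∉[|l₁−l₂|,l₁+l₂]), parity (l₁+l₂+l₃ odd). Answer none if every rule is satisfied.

parity

Σmᵢ = 0  ✓
l₃∈[|l₁−l₂|,l₁+l₂]=[1,3], have l₃=2  ✓
Σlᵢ = 5 ⇒ odd  ✗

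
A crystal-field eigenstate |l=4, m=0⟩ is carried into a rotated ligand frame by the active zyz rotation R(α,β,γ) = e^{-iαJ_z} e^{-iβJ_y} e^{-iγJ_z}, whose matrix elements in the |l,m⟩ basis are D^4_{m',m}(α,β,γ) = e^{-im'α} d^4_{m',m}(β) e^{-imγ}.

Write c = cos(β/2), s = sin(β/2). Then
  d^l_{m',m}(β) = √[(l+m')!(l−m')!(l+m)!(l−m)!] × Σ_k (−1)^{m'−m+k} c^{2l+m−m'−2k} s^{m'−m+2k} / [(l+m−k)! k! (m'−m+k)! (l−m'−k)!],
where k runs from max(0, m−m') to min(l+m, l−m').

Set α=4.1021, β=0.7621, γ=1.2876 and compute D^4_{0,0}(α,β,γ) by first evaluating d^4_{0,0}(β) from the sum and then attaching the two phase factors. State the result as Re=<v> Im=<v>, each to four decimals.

First d^4_{0,0}(β=0.7621), then the phase factors e^{-i(0)α} and e^{-i(0)γ}:
c=cos(0.762100/2)=0.928275, s=sin(0.762100/2)=0.371895; N=√[24·24·24·24]=576.000000
k∈{0,1,2,3,4} keeps every argument non-negative
  k=0: (−1)^0·576.0000/(576)·0.9283^8·0.3719^0 = +0.551330
  k=1: (−1)^1·576.0000/(36)·0.9283^6·0.3719^2 = -1.415861
  k=2: (−1)^2·576.0000/(16)·0.9283^4·0.3719^4 = +0.511319
  k=3: (−1)^3·576.0000/(36)·0.9283^2·0.3719^6 = -0.036475
  k=4: (−1)^4·576.0000/(576)·0.9283^0·0.3719^8 = +0.000366
d^4_{0,0}(0.7621) = +0.551330 -1.415861 +0.511319 -0.036475 +0.000366 = -0.389321
Phases: e^{-i·(0)·4.1021}=+1.000000+0.000000i, e^{-i·(0)·1.2876}=+1.000000+0.000000i ⇒ D=-0.389321+0.000000i

Re=-0.3893 Im=0.0000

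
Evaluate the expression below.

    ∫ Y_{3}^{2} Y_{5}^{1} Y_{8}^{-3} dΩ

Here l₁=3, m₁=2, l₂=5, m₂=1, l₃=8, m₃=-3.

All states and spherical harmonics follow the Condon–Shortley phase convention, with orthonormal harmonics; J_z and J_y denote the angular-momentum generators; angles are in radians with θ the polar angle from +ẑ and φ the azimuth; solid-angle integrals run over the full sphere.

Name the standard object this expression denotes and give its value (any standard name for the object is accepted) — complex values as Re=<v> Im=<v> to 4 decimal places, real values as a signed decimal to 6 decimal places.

Gaunt coefficient, -0.201784

This is a Gaunt coefficient — the integral of a triple product of spherical harmonics over the sphere.
Checks pass: Σm=0; 16 even; l₃=8∈[2,8].
(2·3+1)(2·5+1)(2·8+1) = 1309
Δ: 0! 6! 10! / 17! → 1/136136
sum: t=0:+1/518400 = 1/518400
3j²(3 5 8; 0 0 0) = Δ·Π!·Σ² = 56/2431  (sign +1)
sum: t=0:+1/2073600 = 1/2073600
3j²(3 5 8; 2 1 -3) = Δ·Π!·Σ² = 15/884  (sign -1)
combine: 4πI² = 1309·56/2431·15/884 = 1470/2873
take √, sign -1: I = -0.20178363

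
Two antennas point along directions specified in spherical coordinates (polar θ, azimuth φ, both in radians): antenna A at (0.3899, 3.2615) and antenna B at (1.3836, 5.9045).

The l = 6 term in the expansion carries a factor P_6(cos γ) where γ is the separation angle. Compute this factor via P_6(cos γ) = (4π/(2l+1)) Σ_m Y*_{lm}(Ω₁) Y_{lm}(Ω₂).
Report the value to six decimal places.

Summing Y*_{l m}(θ₁,φ₁)·Y_{l m}(θ₂,φ₂) over m ∈ [−6, 6]; prefactor 4π/(2·6+1) = 0.966644:
  term(m=-6) = -0.00063 + 0.00009j   from Y*(Ω₁)=0.00110 + 0.00096j, Y(Ω₂)=-0.28042 + 0.33204j
  term(m=-5) = 0.00279 - 0.00212j   from Y*(Ω₁)=-0.01014 - 0.00693j, Y(Ω₂)=-0.09042 + 0.27045j
  term(m=-4) = 0.00530 - 0.01175j   from Y*(Ω₁)=0.05557 + 0.02890j, Y(Ω₂)=-0.01153 - 0.20550j
  term(m=-3) = 0.00479 + 0.06369j   from Y*(Ω₁)=-0.19853 - 0.07466j, Y(Ω₂)=-0.12683 - 0.27313j
  term(m=-2) = 0.03259 + 0.05044j   from Y*(Ω₁)=0.44584 + 0.10902j, Y(Ω₂)=0.09508 + 0.08989j
  term(m=-1) = -0.13370 - 0.07280j   from Y*(Ω₁)=-0.50153 - 0.06043j, Y(Ω₂)=0.28001 + 0.11141j
  term(m=+0) = 0.00755 + 0.00000j   from Y*(Ω₁)=-0.06854 + 0.00000j, Y(Ω₂)=-0.11008 + 0.00000j
  term(m=+1) = -0.13370 + 0.07280j   from Y*(Ω₁)=0.50153 - 0.06043j, Y(Ω₂)=-0.28001 + 0.11141j
  term(m=+2) = 0.03259 - 0.05044j   from Y*(Ω₁)=0.44584 - 0.10902j, Y(Ω₂)=0.09508 - 0.08989j
  term(m=+3) = 0.00479 - 0.06369j   from Y*(Ω₁)=0.19853 - 0.07466j, Y(Ω₂)=0.12683 - 0.27313j
  term(m=+4) = 0.00530 + 0.01175j   from Y*(Ω₁)=0.05557 - 0.02890j, Y(Ω₂)=-0.01153 + 0.20550j
  term(m=+5) = 0.00279 + 0.00212j   from Y*(Ω₁)=0.01014 - 0.00693j, Y(Ω₂)=0.09042 + 0.27045j
  term(m=+6) = -0.00063 - 0.00009j   from Y*(Ω₁)=0.00110 - 0.00096j, Y(Ω₂)=-0.28042 - 0.33204j
Total Σ_m = -0.17018 + 0.00000j. Multiply by 0.966644: -0.16451 + 0.00000j. P_6(cos γ) = -0.164506

-0.164506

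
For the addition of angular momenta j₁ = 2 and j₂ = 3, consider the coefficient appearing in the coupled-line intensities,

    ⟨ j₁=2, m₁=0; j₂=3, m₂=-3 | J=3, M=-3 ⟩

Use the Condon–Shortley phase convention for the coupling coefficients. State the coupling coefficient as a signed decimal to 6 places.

+√(5/12) ≈ +0.645497

j₁+j₂−J=2  J+j₁−j₂=2  J−j₁+j₂=4  j₁+j₂+J+1=9
(j₁±m₁, j₂±m₂, J±M) = (2,2,0,6,0,6)
P² = 3840
sum k=0..0:
  [0] +1/96 = 1/96
S = 1/96
C² = P²·S² = 5/12 ; C = +0.645497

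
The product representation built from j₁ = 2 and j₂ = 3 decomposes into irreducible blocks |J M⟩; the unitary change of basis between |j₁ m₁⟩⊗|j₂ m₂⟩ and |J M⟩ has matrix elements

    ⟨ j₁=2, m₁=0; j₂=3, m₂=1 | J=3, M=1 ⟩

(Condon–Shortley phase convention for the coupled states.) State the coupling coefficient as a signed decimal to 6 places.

−√(3/20) = -0.387298

triangle: 2!·2!·4!/9! = 96/362880
(j±m)!: 2!·2!·4!·2!·4!·2! = 9216
prefactor² = (2J+1)·Δ·N² = 256/15
  k=0: +1/(0!·2!·2!·4!·0!·0!) = 1/96
  k=1: −1/(1!·1!·1!·3!·1!·1!) = -1/6
  k=2: +1/(2!·0!·0!·2!·2!·2!) = 1/16
Σ = -3/32  ⇒  CG² = 256/15·(-3/32)² = 3/20
CG = −√(3/20) = -0.387298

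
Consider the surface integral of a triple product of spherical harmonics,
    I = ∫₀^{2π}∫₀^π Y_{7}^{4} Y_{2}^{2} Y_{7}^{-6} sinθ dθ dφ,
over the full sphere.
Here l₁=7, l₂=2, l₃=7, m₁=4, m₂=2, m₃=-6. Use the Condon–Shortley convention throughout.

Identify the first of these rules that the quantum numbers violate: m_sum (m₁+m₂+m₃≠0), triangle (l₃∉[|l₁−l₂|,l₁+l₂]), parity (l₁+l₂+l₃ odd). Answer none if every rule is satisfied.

none

m₁+m₂+m₃ = 4 + 2 − 6 = 0  ✓
triangle: |7−2|=5 ≤ l₃=7 ≤ 7+2=9  ✓
parity: l₁+l₂+l₃ = 16 is even  ✓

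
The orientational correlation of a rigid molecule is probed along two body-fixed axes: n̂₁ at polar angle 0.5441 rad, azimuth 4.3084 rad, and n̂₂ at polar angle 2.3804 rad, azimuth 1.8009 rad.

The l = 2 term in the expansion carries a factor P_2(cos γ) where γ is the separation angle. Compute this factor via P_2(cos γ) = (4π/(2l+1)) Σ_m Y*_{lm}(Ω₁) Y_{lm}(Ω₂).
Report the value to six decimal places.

Term-by-term m-sum for l=2 (normalisation 4π/5 = 2.513274):
  term(m=-2) = +0.005669-0.018159i   from Y*(Ω₁)=-0.071519+0.074824i, Y(Ω₂)=-0.164669+0.081628i
  term(m=-1) = +0.106350-0.078210i   from Y*(Ω₁)=-0.134499-0.314615i, Y(Ω₂)=+0.087998+0.375652i
  term(m=+0) = +0.068127+0.000000i   from Y*(Ω₁)=+0.377246-0.000000i, Y(Ω₂)=+0.180589+0.000000i
  term(m=+1) = +0.106350+0.078210i   from Y*(Ω₁)=+0.134499-0.314615i, Y(Ω₂)=-0.087998+0.375652i
  term(m=+2) = +0.005669+0.018159i   from Y*(Ω₁)=-0.071519-0.074824i, Y(Ω₂)=-0.164669-0.081628i
Accumulated sum +0.292166-0.000000i; after 4π/(2l+1) scaling, +0.734293-0.000000i ⇒ P_2 = 0.734293

0.734293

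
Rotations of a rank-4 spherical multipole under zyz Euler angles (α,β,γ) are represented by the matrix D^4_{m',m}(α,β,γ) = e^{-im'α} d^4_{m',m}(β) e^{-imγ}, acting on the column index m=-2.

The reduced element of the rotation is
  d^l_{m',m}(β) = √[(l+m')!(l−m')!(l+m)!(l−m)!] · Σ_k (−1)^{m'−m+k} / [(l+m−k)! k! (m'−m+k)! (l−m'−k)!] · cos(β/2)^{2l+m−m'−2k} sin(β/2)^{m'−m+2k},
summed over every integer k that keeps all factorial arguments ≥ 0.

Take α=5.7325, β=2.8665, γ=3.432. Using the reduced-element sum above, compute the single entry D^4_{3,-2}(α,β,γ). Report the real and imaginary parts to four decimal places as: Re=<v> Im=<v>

Re=-0.2782 Im=0.3569

Split into d^4_{3,-2}(β=2.8665) × two z-phases.
With c≡cos(β/2)=0.137113 and s≡sin(β/2)=0.990555, N=[5040·1·2·720]^{1/2}=2693.993318
k∈{0,1} keeps every argument non-negative
  k=0: (−1)^5·2693.9933/(240)·0.1371^3·0.9906^5 = -0.027594
  k=1: (−1)^6·2693.9933/(720)·0.1371^1·0.9906^7 = +0.480058
d^4_{3,-2}(2.8665) = -0.027594 +0.480058 = +0.452464
D = (-0.081170+0.996700i)·(+0.452464)·(+0.836016+0.548705i) = -0.278154+0.356867i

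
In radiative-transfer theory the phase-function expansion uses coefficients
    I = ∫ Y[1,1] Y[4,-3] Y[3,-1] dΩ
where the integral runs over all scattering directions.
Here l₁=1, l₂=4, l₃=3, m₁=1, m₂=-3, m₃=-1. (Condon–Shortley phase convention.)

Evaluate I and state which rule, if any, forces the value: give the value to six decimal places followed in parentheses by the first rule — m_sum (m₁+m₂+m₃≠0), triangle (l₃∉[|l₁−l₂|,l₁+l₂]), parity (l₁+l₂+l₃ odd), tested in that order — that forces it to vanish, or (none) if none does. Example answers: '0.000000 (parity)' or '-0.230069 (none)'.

m-sum = 1 − 3 − 1 = -3 ≠ 0 ⇒ I = 0

0.000000 (m_sum)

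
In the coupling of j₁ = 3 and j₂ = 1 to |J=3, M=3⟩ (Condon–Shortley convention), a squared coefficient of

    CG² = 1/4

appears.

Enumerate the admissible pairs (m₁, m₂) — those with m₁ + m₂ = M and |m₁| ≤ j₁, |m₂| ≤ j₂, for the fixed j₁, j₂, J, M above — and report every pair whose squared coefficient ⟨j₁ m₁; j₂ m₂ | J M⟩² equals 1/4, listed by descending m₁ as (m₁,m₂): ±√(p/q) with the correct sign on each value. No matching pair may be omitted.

(2,1): −√(1/4)

Admissible pairs with m₁+m₂ = M = 3: (2,1), (3,0)
  (m₁,m₂)=(3,0): CG² = 3/4, CG = +√(3/4)
  (m₁,m₂)=(2,1): CG² = 1/4, CG = −√(1/4)   ← matches the target
Pairs with CG² = 1/4: (2,1): −√(1/4)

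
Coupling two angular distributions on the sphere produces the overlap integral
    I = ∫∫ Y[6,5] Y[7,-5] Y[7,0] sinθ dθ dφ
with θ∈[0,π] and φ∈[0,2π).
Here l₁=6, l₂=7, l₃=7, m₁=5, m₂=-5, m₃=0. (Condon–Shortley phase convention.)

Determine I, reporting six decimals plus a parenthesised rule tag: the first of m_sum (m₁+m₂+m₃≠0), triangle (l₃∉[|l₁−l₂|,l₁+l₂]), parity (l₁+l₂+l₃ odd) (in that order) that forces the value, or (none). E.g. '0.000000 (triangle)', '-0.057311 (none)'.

Checks pass: Σm=0; 20 even; l₃=7∈[1,13].
(2·6+1)(2·7+1)(2·7+1) = 2925
Δ: 6! 6! 8! / 21! → 1/2444321880
sum: t=0:+1/2612736000 t=1:−1/20736000 t=2:+1/1658880 t=3:−1/746496 t=4:+1/1658880 t=5:−1/20736000 t=6:+1/2612736000 = -1/4354560
3j²(6 7 7; 0 0 0) = Δ·Π!·Σ² = 1000/138567  (sign +1)
sum: t=0:+1/124416000 t=1:−1/435456000 = 1/174182400
3j²(6 7 7; 5 -5 0) = Δ·Π!·Σ² = 55/4199  (sign -1)
combine: 4πI² = 2925·1000/138567·55/4199 = 375000/1356277
take √, sign -1: I = -0.14833256
No selection rule forces the value: the integral is nonzero (none).

-0.148333 (none)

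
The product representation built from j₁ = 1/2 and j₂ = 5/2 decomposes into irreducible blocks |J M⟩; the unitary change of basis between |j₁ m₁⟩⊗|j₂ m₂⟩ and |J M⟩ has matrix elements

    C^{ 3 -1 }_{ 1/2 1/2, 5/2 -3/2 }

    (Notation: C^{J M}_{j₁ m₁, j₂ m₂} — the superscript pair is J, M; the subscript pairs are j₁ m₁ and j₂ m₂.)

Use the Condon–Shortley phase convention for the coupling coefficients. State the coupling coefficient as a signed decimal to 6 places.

+0.577350  (= +√(1/3))

√[7·0!1!5!/7! · 1!0!1!4!2!4!] = √(192)
  +(−1)^0/∏(0,0,0,1,1,4)! = 1/24  (running 1/24)
⟨..|..⟩ = √(192)·(1/24) = +0.577350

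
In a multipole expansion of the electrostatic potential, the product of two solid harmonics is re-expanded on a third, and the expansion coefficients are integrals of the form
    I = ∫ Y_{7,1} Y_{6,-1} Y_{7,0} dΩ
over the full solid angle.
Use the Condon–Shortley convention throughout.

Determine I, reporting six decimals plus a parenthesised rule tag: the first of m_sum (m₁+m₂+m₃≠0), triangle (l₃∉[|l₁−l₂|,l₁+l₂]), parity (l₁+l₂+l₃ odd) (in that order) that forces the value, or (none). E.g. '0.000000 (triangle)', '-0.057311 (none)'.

Checks pass: Σm=0; 20 even; l₃=7∈[1,13].
(2·7+1)(2·6+1)(2·7+1) = 2925
Δ: 6! 8! 6! / 21! → 1/2444321880
sum: t=0:+1/2612736000 t=1:−1/20736000 t=2:+1/1658880 t=3:−1/746496 t=4:+1/1658880 t=5:−1/20736000 t=6:+1/2612736000 = -1/4354560
3j²(7 6 7; 0 0 0) = Δ·Π!·Σ² = 1000/138567  (sign +1)
sum: t=0:+1/124416000 t=1:−1/4147200 t=2:+1/995328 t=3:−1/1244160 t=4:+1/8294400 t=5:−1/435456000 = 1/11612160
3j²(7 6 7; 1 -1 0) = Δ·Π!·Σ² = 125/92378  (sign -1)
combine: 4πI² = 2925·1000/138567·125/92378 = 4687500/164109517
take √, sign -1: I = -0.04767589
No selection rule forces the value: the integral is nonzero (none).

-0.047676 (none)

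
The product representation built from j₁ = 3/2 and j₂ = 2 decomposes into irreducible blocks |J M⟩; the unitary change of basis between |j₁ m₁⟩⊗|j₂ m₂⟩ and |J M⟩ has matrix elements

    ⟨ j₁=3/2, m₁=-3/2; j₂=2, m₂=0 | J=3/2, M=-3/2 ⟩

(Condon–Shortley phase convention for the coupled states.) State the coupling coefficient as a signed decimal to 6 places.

+0.447214

j₁+j₂−J=2  J+j₁−j₂=1  J−j₁+j₂=2  j₁+j₂+J+1=6
(j₁±m₁, j₂±m₂, J±M) = (0,3,2,2,0,3)
P² = 16/5
sum k=2..2:
  [2] +1/4 = 1/4
S = 1/4
C² = P²·S² = 1/5 ; C = +0.447214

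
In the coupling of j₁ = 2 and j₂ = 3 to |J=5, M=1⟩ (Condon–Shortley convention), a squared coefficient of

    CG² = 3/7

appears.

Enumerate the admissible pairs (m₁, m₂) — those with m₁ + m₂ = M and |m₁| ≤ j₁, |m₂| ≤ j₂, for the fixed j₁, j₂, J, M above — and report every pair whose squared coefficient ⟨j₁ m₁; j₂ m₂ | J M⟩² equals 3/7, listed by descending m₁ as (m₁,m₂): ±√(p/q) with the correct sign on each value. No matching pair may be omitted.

(0,1): +√(3/7)

Admissible pairs with m₁+m₂ = M = 1: (-2,3), (-1,2), (0,1), (1,0), (2,-1)
  (m₁,m₂)=(2,-1): CG² = 1/14, CG = +√(1/14)
  (m₁,m₂)=(1,0): CG² = 8/21, CG = +√(8/21)
  (m₁,m₂)=(0,1): CG² = 3/7, CG = +√(3/7)   ← matches the target
  (m₁,m₂)=(-1,2): CG² = 4/35, CG = +√(4/35)
  (m₁,m₂)=(-2,3): CG² = 1/210, CG = +√(1/210)
Pairs with CG² = 3/7: (0,1): +√(3/7)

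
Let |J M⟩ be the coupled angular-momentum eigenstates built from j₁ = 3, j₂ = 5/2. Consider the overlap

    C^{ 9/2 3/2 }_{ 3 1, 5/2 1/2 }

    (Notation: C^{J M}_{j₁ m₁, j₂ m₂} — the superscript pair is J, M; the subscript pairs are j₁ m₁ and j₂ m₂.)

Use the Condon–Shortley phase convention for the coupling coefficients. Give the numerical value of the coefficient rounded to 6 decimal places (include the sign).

j₁+j₂−J=1  J+j₁−j₂=5  J−j₁+j₂=4  j₁+j₂+J+1=11
(j₁±m₁, j₂±m₂, J±M) = (4,2,3,2,6,3)
P² = 138240/77
sum k=0..1:
  [0] +1/72 = 1/72
  [1] −1/96 = -1/96
S = 1/288
C² = P²·S² = 5/231 ; C = +0.147122

+√(5/231) = +0.147122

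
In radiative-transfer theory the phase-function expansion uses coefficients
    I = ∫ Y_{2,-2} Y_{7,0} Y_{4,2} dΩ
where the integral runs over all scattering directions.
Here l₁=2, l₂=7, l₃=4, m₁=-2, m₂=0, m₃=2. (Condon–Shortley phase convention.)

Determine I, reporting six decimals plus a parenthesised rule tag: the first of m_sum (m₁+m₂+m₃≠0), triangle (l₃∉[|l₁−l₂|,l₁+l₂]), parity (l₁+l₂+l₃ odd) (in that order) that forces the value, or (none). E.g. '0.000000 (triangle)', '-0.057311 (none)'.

0.000000 (triangle)

l₃=4 ∉ [5,9] — triangle fails ⇒ I = 0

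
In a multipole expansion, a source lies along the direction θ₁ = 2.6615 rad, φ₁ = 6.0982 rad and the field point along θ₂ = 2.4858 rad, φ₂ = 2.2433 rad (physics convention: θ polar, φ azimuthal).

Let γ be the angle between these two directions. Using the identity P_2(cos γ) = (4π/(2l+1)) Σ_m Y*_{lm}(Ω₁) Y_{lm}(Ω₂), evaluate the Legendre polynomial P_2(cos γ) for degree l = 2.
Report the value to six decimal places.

-0.139861

Expand P_2 via completeness: Σ_{m} conj(Y_{2,m}) at Ω₁ times Y_{2,m} at Ω₂ —
  [-2]  conj(Y_{2,-2})(Ω₁) = (0.076823, -0.029794) ; Y_{2,-2}(Ω₂) = (-0.032156, 0.139987) ; Δ = (0.001700, 0.011712)
  [-1]  conj(Y_{2,-1})(Ω₁) = (-0.311074, 0.058210) ; Y_{2,-1}(Ω₂) = (0.232589, 0.292074) ; Δ = (-0.089354, -0.077318)
  [+0]  conj(Y_{2,0})(Ω₁) = (0.428949, -0.000000) ; Y_{2,0}(Ω₂) = (0.278957, 0.000000) ; Δ = (0.119658, 0.000000)
  [+1]  conj(Y_{2,1})(Ω₁) = (0.311074, 0.058210) ; Y_{2,1}(Ω₂) = (-0.232589, 0.292074) ; Δ = (-0.089354, 0.077318)
  [+2]  conj(Y_{2,2})(Ω₁) = (0.076823, 0.029794) ; Y_{2,2}(Ω₂) = (-0.032156, -0.139987) ; Δ = (0.001700, -0.011712)
Total Σ_m = (-0.055649, 0.000000). Multiply by 2.513274: (-0.139861, 0.000000). P_2(cos γ) = -0.139861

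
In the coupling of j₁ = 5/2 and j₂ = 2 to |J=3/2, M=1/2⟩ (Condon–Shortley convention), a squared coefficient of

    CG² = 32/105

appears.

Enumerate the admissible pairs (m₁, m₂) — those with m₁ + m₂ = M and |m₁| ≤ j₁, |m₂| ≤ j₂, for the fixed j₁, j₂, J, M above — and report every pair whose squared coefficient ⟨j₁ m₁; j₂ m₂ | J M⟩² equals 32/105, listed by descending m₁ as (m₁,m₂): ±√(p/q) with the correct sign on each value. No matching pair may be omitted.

Admissible pairs with m₁+m₂ = M = 1/2: (-3/2,2), (-1/2,1), (1/2,0), (3/2,-1), (5/2,-2)
  (m₁,m₂)=(5/2,-2): CG² = 8/21, CG = +√(8/21)
  (m₁,m₂)=(3/2,-1): CG² = 2/105, CG = −√(2/105)
  (m₁,m₂)=(1/2,0): CG² = 2/35, CG = −√(2/35)
  (m₁,m₂)=(-1/2,1): CG² = 5/21, CG = +√(5/21)
  (m₁,m₂)=(-3/2,2): CG² = 32/105, CG = −√(32/105)   ← matches the target
Pairs with CG² = 32/105: (-3/2,2): −√(32/105)

(-3/2,2): −√(32/105)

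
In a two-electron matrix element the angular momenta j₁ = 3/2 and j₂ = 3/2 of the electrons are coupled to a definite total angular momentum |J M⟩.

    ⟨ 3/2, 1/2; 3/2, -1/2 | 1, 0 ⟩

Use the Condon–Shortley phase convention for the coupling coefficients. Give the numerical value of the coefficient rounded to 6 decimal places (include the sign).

√[3·2!1!1!/5! · 2!1!1!2!1!1!] = √(1/5)
  +(−1)^0/∏(0,2,1,1,0,0)! = 1/2  (running 1/2)
  +(−1)^1/∏(1,1,0,0,1,1)! = -1  (running -1/2)
⟨..|..⟩ = √(1/5)·(-1/2) = -0.223607

-0.223607  (= −√(1/20))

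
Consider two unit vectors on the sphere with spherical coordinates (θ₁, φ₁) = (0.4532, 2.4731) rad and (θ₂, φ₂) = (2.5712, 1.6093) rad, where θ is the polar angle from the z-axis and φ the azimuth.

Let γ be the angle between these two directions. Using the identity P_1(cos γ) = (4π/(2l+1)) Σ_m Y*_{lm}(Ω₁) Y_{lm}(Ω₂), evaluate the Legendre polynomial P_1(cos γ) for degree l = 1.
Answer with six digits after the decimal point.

Addition theorem: P_1(cos γ) = (4π/3) Σ_m Y*_{lm}(Ω₁) Y_{lm}(Ω₂), m = −1…1:
  m=-1: Y*=-0.11871 + 0.09376j  Y=-0.00718 - 0.18642j  product 0.01833 + 0.02146j
  m=+0: Y*=0.43928 + 0.00000j  Y=-0.41125 + 0.00000j  product -0.18065 + 0.00000j
  m=+1: Y*=0.11871 + 0.09376j  Y=0.00718 - 0.18642j  product 0.01833 - 0.02146j
Σ over m = -0.14399 + 0.00000j; ×(4π/3) → -0.60315 + 0.00000j. Real part: -0.603154

-0.603154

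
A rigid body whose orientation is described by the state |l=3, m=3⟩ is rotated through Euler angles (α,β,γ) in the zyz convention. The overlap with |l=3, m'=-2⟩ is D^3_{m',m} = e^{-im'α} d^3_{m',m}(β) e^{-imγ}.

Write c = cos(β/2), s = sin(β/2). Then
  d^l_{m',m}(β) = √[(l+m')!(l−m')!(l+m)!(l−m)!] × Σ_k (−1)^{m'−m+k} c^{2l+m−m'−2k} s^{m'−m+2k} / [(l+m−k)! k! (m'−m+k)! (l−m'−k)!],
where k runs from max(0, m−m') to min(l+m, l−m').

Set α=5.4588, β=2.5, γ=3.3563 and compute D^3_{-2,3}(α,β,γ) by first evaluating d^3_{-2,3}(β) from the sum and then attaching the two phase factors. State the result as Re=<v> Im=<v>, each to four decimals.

Re=0.3929 Im=0.4461

D^3_{-2,3}(5.4588,2.5000,3.3563) = e^{-i·-2·5.4588}·d^3_{-2,3}(2.5000)·e^{-i·3·3.3563}. Compute d first:
Half-angle: c=0.315322, s=0.948985. N=√(1·120·720·1)=293.938769
The bounds max(0,m−m')=5 and min(l+m,l−m')=5 give 1 term
  k=5: (−1)^0·293.9388/(120)·0.3153^1·0.9490^5 = +0.594465
d^3_{-2,3}(2.5000) = +0.594465
D = (-0.077895-0.996962i)·(+0.594465)·(-0.799627+0.600497i) = +0.392917+0.446099i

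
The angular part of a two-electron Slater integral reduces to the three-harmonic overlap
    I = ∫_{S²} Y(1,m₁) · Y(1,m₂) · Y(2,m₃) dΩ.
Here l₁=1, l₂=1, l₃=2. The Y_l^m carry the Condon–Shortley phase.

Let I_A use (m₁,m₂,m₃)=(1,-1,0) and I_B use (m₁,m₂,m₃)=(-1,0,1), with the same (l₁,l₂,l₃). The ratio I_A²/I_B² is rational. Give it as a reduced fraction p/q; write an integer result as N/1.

l's match ⇒ only the (l;m) 3-j factors differ between A and B.
A: triangle coeff Δ(1,1,2) = 1/30; Σ_t [0,0]: t=0:+1/4 = 1/4; (3j)²=1/30 [(1 1 2; 1 -1 0)], sign=+1
B: triangle coeff Δ(1,1,2) = 1/30; Σ_t [0,0]: t=0:+1/2 = 1/2; (3j)²=1/10 [(1 1 2; -1 0 1)], sign=-1
I_A²/I_B² = (1/30)/(1/10) = 1/3

1/3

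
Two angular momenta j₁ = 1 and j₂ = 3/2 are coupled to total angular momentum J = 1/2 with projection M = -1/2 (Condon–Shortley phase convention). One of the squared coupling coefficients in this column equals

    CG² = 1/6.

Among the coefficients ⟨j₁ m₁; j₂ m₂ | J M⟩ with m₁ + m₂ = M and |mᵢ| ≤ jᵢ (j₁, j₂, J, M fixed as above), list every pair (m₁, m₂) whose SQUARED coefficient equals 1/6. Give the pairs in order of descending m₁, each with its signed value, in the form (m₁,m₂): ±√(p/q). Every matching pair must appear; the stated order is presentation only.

(-1,1/2): +√(1/6)

Admissible pairs with m₁+m₂ = M = -1/2: (-1,1/2), (0,-1/2), (1,-3/2)
  (m₁,m₂)=(1,-3/2): CG² = 1/2, CG = +√(1/2)
  (m₁,m₂)=(0,-1/2): CG² = 1/3, CG = −√(1/3)
  (m₁,m₂)=(-1,1/2): CG² = 1/6, CG = +√(1/6)   ← matches the target
Pairs with CG² = 1/6: (-1,1/2): +√(1/6)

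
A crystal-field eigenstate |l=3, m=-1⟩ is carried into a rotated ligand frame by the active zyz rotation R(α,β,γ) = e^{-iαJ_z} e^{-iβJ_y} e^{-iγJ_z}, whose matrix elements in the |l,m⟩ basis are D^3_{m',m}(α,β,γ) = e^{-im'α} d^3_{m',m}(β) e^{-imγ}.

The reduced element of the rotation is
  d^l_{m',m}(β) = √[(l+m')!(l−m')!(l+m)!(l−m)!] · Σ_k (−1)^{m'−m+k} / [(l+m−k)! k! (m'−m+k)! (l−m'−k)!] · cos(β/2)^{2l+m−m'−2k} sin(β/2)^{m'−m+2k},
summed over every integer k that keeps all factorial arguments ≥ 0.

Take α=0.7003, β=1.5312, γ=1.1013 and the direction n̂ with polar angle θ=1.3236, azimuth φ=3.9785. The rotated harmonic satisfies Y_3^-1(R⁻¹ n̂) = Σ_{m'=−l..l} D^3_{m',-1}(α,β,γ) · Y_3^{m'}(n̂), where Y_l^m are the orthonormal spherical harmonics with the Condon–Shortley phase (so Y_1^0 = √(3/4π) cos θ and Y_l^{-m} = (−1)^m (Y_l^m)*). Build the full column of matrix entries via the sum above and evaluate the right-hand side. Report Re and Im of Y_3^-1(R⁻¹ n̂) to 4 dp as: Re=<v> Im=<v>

Re=-0.2789 Im=-0.2183

Need the full column D^3_{m',-1} for m'=−3..3 at α=0.7003, β=1.5312, γ=1.1013.
cos(β/2)=0.720967, sin(β/2)=0.692970
d^3_{-3,-1}: single k=2 term ⇒ +0.502499;  D = -0.501576-0.030436i
d^3_{-2,-1}: k∈[1..2] ⇒ +0.426865 -0.788712 = -0.361847;  D = +0.290302-0.216004i
d^3_{-1,-1}: k∈[0..2] ⇒ +0.140440 -1.037957 +0.719182 = -0.178335;  D = +0.040796-0.173606i
d^3_{0,-1}: k∈[0..2] ⇒ -0.467607 +1.295986 -0.399096 = +0.429283;  D = +0.194224+0.382833i
d^3_{1,-1}: k∈[0..2] ⇒ +0.778468 -0.958909 +0.110735 = -0.069706;  D = -0.064176-0.027209i
d^3_{2,-1}: k∈[0..1] ⇒ -0.788712 +0.364323 = -0.424389;  D = -0.405522+0.125132i
d^3_{3,-1}: single k=0 term ⇒ +0.464230;  D = +0.250981-0.390536i
Y_3^{m'}(θ=1.3236,φ=3.9785) and Σ D·Y over m':
  (-0.5016-0.0304i)·(+0.3071+0.2243i)  (+0.2903-0.2160i)·(-0.0242-0.2338i)  (+0.0408-0.1736i)·(+0.1470-0.1630i)  (+0.1942+0.3828i)·(-0.2466+0.0000i)  (-0.0642-0.0272i)·(-0.1470-0.1630i)  (-0.4055+0.1251i)·(-0.0242+0.2338i)  (+0.2510-0.3905i)·(-0.3071+0.2243i)
Y_3^-1(R⁻¹ n̂) = -0.278871-0.218267i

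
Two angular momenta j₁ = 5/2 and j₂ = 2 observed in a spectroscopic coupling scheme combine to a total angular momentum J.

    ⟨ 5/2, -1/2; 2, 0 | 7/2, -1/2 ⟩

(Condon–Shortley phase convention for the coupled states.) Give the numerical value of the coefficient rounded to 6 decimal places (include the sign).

j₁+j₂−J=1  J+j₁−j₂=4  J−j₁+j₂=3  j₁+j₂+J+1=9
(j₁±m₁, j₂±m₂, J±M) = (2,3,2,2,3,4)
P² = 768/35
sum k=0..1:
  [0] +1/12 = 1/12
  [1] −1/8 = -1/8
S = -1/24
C² = P²·S² = 4/105 ; C = -0.195180

−√(4/105) = -0.195180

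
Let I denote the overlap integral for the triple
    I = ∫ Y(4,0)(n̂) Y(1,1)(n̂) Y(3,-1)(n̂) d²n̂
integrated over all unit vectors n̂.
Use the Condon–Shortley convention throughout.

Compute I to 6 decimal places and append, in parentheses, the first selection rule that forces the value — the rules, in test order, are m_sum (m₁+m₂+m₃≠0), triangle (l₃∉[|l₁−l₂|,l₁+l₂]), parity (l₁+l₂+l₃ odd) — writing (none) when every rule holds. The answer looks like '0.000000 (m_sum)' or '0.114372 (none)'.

0.150786 (none)

m-sum 0 ✓  L=8 even ✓  3≤3≤5 ✓
Π(2lᵢ+1) = 9×3×7 = 189
triangle coeff Δ(4,1,3) = 1/252
Σ_t [1,1]: t=1:−1/36 = -1/36
(3j)²=4/63 [(4 1 3; 0 0 0)], sign=+1
Σ_t [2,2]: t=2:+1/96 = 1/96
(3j)²=1/42 [(4 1 3; 0 1 -1)], sign=+1
⇒ 4πI² = 2/7
I = (+1)√(2/7/(4π)) = 0.15078601
No selection rule forces the value: the integral is nonzero (none).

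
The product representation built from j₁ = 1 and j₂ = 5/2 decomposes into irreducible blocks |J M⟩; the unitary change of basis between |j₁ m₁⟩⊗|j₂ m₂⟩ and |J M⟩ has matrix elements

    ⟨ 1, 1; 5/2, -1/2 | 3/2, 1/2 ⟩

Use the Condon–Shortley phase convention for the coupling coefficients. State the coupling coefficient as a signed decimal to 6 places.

j₁+j₂−J=2  J+j₁−j₂=0  J−j₁+j₂=3  j₁+j₂+J+1=6
(j₁±m₁, j₂±m₂, J±M) = (2,0,2,3,2,1)
P² = 16/5
sum k=0..0:
  [0] +1/4 = 1/4
S = 1/4
C² = P²·S² = 1/5 ; C = +0.447214

+√(1/5) = +0.447214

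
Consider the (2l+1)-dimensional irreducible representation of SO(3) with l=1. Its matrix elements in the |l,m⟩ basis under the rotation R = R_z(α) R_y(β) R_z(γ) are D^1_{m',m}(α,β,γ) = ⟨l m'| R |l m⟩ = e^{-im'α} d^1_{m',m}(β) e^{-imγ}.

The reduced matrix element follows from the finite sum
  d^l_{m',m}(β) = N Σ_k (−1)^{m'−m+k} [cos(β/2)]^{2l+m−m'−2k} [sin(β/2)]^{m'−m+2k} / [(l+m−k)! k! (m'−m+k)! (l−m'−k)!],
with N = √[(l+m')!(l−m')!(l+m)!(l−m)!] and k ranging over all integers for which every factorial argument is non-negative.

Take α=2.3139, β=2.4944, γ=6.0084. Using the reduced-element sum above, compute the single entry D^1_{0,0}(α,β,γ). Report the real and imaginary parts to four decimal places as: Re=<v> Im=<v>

Re=-0.7978 Im=0.0000

D^1_{0,0}(2.3139,2.4944,6.0084) = e^{-i·0·2.3139}·d^1_{0,0}(2.4944)·e^{-i·0·6.0084}. Compute d first:
With c≡cos(β/2)=0.317978 and s≡sin(β/2)=0.948098, N=[1·1·1·1]^{1/2}=1.000000
Admissible k: 0..1 (factorial args all ≥0)
  k=0: (−1)^0·1.0000/(1)·0.3180^2·0.9481^0 = +0.101110
  k=1: (−1)^1·1.0000/(1)·0.3180^0·0.9481^2 = -0.898890
d^1_{0,0}(2.4944) = +0.101110 -0.898890 = -0.797780
D = (+1.000000+0.000000i)·(-0.797780)·(+1.000000+0.000000i) = -0.797780+0.000000i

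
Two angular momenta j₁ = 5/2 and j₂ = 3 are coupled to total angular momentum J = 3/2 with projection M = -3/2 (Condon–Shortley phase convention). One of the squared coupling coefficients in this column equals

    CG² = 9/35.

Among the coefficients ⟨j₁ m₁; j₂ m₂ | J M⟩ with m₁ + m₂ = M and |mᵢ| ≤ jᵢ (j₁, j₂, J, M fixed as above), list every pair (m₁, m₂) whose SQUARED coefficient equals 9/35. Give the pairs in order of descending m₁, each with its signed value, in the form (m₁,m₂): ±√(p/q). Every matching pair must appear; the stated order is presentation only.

(-1/2,-1): +√(9/35)

Admissible pairs with m₁+m₂ = M = -3/2: (-5/2,1), (-3/2,0), (-1/2,-1), (1/2,-2), (3/2,-3)
  (m₁,m₂)=(3/2,-3): CG² = 3/14, CG = +√(3/14)
  (m₁,m₂)=(1/2,-2): CG² = 2/7, CG = −√(2/7)
  (m₁,m₂)=(-1/2,-1): CG² = 9/35, CG = +√(9/35)   ← matches the target
  (m₁,m₂)=(-3/2,0): CG² = 6/35, CG = −√(6/35)
  (m₁,m₂)=(-5/2,1): CG² = 1/14, CG = +√(1/14)
Pairs with CG² = 9/35: (-1/2,-1): +√(9/35)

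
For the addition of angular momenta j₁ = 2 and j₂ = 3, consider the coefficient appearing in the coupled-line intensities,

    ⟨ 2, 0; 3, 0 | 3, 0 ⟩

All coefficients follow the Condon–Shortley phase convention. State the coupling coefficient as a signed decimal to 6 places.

-0.516398  (= −√(4/15))

triangle: 2!×2!×4!/9! = 96/362880
(j±m)!: 2!×2!×3!×3!×3!×3! = 5184
prefactor² = (2J+1)×Δ×N² = 48/5
  k=0: +1/(0!×2!×2!×3!×0!×1!) = 1/24
  k=1: −1/(1!×1!×1!×2!×1!×2!) = -1/4
  k=2: +1/(2!×0!×0!×1!×2!×3!) = 1/24
Σ = -1/6  ⇒  CG² = 48/5×(-1/6)² = 4/15
CG = −√(4/15) = -0.516398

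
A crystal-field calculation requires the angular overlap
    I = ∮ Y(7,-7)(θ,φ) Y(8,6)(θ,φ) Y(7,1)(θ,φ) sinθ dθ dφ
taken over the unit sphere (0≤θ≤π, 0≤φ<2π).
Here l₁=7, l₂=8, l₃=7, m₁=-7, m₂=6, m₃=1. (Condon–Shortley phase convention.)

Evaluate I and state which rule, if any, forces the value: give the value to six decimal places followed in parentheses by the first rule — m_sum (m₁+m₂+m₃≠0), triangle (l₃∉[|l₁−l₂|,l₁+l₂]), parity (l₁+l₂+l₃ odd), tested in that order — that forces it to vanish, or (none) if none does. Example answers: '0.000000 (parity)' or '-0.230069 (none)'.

-0.144979 (none)

Rules hold: Σm=0, L=22 even, 1≤7≤15.
N = 15·17·15 = 3825
Δ = 8!·6!·8!/23! = 1/22086194130
Racah Σ t=1..7: t=1:−1/18289152000 t=2:+1/248832000 t=3:−1/24883200 t=4:+1/11943936 t=5:−1/24883200 t=6:+1/248832000 t=7:−1/18289152000 = 11/975421440
⇒ 3j(7 8 7; 0 0 0)² = 1750/289731, sgn -1
Racah Σ t=8..8: t=8:+1/41803776000 = 1/41803776000
⇒ 3j(7 8 7; -7 6 1)² = 1274/111435, sgn +1
4πI² = N·(3j₀)²·(3jₘ)² = 857500/3246473
I = -1·√(0.264133/4π) = -0.14497938
No selection rule forces the value: the integral is nonzero (none).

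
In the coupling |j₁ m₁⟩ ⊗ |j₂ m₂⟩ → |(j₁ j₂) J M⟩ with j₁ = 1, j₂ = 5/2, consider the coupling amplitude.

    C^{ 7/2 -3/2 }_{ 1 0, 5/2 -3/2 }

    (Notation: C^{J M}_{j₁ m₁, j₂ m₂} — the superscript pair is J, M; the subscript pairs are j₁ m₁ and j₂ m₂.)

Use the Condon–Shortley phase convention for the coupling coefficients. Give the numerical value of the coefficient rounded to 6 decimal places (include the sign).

+0.690066

√[8·0!2!5!/8! · 1!1!1!4!2!5!] = √(1920/7)
  +(−1)^0/∏(0,0,1,1,1,4)! = 1/24  (running 1/24)
⟨..|..⟩ = √(1920/7)·(1/24) = +0.690066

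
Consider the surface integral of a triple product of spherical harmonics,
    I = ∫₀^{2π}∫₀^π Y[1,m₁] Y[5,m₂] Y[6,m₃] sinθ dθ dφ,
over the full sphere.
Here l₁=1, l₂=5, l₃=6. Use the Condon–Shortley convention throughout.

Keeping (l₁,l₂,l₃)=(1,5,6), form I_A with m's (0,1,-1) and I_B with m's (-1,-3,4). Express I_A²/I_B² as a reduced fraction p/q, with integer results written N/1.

7/9

Shared (l₁,l₂,l₃)=(1,5,6): N and (l;000)² cancel in I_A²/I_B².
A: Δ = 0!·2!·10!/13! = 1/858; Racah Σ t=0..0: t=0:+1/17280 = 1/17280; ⇒ 3j(1 5 6; 0 1 -1)² = 35/858, sgn -1
B: Δ = 0!·2!·10!/13! = 1/858; Racah Σ t=0..0: t=0:+1/161280 = 1/161280; ⇒ 3j(1 5 6; -1 -3 4)² = 15/286, sgn +1
I_A²/I_B² = (35/858)/(15/286) = 7/9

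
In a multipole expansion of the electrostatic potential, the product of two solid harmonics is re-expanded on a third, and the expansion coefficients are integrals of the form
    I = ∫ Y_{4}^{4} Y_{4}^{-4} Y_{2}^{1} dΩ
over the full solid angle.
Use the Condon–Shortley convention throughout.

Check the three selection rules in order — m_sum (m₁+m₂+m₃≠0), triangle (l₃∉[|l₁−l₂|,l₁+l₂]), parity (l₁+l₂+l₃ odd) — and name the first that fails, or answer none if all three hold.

m_sum

azimuthal sum: 4 − 4 + 1 = 1  ✗
0 ≤ 2 ≤ 8 (triangle on l)
L = 4 + 4 + 2 = 10 (even)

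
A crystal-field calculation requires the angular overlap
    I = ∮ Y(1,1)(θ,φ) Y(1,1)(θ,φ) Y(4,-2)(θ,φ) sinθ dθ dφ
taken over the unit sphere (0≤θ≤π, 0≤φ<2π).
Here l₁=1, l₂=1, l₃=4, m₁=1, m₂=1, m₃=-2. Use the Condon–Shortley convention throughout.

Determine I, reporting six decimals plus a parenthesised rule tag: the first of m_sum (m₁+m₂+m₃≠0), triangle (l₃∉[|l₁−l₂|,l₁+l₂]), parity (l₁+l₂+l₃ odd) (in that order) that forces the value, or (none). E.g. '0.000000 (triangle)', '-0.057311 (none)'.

triangle: need 0≤l₃≤2, have 4; I=0

0.000000 (triangle)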